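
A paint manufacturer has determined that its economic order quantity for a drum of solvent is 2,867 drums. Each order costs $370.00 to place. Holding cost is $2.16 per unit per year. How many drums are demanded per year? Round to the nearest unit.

Squaring Q* = √(2DS/H) gives Q*² = 2DS/H.
From Q* = √(2DS/H): D = Q*²H / (2S) = 2,867² × 2.16 / (2 × 370) = 23992.606.

D ≈ 23,993 drums per year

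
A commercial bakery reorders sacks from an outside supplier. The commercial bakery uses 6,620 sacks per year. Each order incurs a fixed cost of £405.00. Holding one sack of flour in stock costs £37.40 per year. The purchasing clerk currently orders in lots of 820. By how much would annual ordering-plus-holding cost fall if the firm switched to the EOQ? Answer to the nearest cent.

EOQ = √(2DS/H) = √(2 × 6,620 × 405 / 37.4) ≈ 378.65.
Cost at Q* = (D/Q*)S + (Q*/2)H = √(2DSH) ≈ £14,161.44.
Cost at Q = 820: (6,620/820)×405 + (820/2)×37.4 = £3,269.63 + £15,334.00 = £18,603.63.
Excess = £18,603.63 − £14,161.44 = £4,442.20.

Extra cost ≈ £4,442.20 per year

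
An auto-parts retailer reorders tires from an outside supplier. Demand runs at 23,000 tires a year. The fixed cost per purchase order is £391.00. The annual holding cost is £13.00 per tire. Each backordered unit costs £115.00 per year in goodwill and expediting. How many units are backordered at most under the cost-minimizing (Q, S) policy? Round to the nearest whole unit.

S* ≈ 126 tires

With planned backorders, Q* = √(2DS/H) · √((H+B)/B).
√(2DS/H) = √(2 × 23,000 × 391 / 13) = 1176.239.
√((H+B)/B) = √((13+115)/115) = 1.0550.
Q* ≈ 1240.943.
S* = Q* · H/(H+B) = 1240.943 × 13/128 ≈ 126.033.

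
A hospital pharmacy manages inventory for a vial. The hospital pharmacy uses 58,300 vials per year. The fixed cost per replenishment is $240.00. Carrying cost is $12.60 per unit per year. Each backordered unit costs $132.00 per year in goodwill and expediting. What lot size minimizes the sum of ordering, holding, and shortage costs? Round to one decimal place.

With planned backorders, Q* = √(2DS/H) · √((H+B)/B).
√(2DS/H) = √(2 × 58,300 × 240 / 12.6) = 1490.286.
√((H+B)/B) = √((12.6+132)/132) = 1.0466.
Q* ≈ 1559.792.

Q* ≈ 1,559.8 vials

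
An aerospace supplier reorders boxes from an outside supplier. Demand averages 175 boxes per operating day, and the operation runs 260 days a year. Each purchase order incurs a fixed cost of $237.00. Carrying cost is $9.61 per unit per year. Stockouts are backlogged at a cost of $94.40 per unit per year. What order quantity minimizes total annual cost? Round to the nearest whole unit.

Q* ≈ 1,572 boxes

Annual demand D = 175 × 260 = 45,500.
With planned backorders, Q* = √(2DS/H) · √((H+B)/B).
√(2DS/H) = √(2 × 45,500 × 237 / 9.61) = 1498.074.
√((H+B)/B) = √((9.61+94.4)/94.4) = 1.0497.
Q* ≈ 1572.479.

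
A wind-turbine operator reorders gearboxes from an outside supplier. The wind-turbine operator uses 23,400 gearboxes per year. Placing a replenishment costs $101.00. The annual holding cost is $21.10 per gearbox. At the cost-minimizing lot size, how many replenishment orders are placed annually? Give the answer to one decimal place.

Q* = √(2DS/H) = √(2 × 23,400 × 101 / 21.1) ≈ 473.31.
Orders per year = D / Q* = 23,400 / 473.31 ≈ 49.439.

N ≈ 49.4 orders per year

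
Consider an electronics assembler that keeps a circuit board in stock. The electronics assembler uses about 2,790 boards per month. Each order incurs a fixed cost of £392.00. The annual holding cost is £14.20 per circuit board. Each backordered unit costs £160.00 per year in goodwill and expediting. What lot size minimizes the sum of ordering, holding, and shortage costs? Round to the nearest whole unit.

Annual demand D = 2,790 × 12 = 33,480.
With planned backorders, Q* = √(2DS/H) · √((H+B)/B).
√(2DS/H) = √(2 × 33,480 × 392 / 14.2) = 1359.586.
√((H+B)/B) = √((14.2+160)/160) = 1.0434.
Q* ≈ 1418.635.

Q* ≈ 1,419 boards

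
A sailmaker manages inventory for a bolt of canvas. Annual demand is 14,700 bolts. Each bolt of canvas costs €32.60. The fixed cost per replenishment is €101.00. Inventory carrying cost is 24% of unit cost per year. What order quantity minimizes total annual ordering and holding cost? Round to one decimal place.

Q* ≈ 616.1 bolts

Holding cost H = 0.24 × €32.60 = €7.8240 per unit per year.
EOQ = √(2DS / H) = √(2 × 14,700 × 101 / 7.824).
= √(2,969,400 / 7.824) = √379,524.5399 ≈ 616.056.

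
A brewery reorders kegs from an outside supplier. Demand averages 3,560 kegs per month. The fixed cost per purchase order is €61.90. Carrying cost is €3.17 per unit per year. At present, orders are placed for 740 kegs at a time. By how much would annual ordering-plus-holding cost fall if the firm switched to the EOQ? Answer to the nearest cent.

Extra cost ≈ €651.83 per year

Annual demand D = 3,560 × 12 = 42,720.
EOQ = √(2DS/H) = √(2 × 42,720 × 61.9 / 3.17) ≈ 1291.65.
Cost at Q* = (D/Q*)S + (Q*/2)H = √(2DSH) ≈ €4,094.54.
Cost at Q = 740: (42,720/740)×61.9 + (740/2)×3.17 = €3,573.47 + €1,172.90 = €4,746.37.
Excess = €4,746.37 − €4,094.54 = €651.83.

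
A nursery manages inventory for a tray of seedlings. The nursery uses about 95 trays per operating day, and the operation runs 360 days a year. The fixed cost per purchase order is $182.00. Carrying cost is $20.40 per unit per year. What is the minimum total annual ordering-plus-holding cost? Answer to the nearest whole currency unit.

TC* ≈ $15,936

Annual demand D = 95 × 360 = 34,200.
Q* = √(2DS/H) = √(2 × 34,200 × 182 / 20.4) ≈ 781.18.
At Q*, ordering cost (D/Q*)S equals holding cost (Q*/2)H, each = √(DSH/2).
Minimum total = √(2DSH) = √(2 × 34,200 × 182 × 20.4) ≈ 15935.982.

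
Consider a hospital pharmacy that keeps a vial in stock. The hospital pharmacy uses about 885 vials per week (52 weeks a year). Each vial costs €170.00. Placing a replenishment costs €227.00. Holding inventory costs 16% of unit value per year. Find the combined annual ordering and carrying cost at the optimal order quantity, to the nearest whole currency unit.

Annual demand D = 885 × 52 = 46,020.
Holding cost H = 0.16 × €170.00 = €27.2000 per unit per year.
EOQ = √(2DS/H) = √(2 × 46,020 × 227 / 27.2) ≈ 876.43.
At Q*, ordering cost (D/Q*)S equals holding cost (Q*/2)H, each = √(DSH/2).
Minimum total = √(2DSH) = √(2 × 46,020 × 227 × 27.2) ≈ 23838.871.

TC* ≈ €23,839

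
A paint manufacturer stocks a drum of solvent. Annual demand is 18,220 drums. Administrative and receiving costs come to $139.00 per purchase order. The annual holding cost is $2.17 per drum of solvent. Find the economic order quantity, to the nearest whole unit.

EOQ = √(2DS / H) = √(2 × 18,220 × 139 / 2.17).
= √(5,065,160 / 2.17) = √2,334,175.1152 ≈ 1527.801.

Q* ≈ 1,528 drums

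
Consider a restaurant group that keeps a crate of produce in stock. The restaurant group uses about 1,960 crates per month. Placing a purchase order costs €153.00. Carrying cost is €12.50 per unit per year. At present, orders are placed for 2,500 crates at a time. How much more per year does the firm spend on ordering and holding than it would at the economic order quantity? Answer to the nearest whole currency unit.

Extra cost ≈ €7,579 per year

Annual demand D = 1,960 × 12 = 23,520.
EOQ = √(2DS/H) = √(2 × 23,520 × 153 / 12.5) ≈ 758.79.
Cost at Q* = (D/Q*)S + (Q*/2)H = √(2DSH) ≈ €9,484.94.
Cost at Q = 2,500: (23,520/2,500)×153 + (2,500/2)×12.5 = €1,439.42 + €15,625.00 = €17,064.42.
Excess = €17,064.42 − €9,484.94 = €7,579.49.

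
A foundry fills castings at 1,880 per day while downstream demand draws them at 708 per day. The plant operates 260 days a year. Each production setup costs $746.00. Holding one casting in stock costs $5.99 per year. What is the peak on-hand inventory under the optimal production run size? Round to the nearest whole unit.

I_max ≈ 5,346 castings

Annual demand D = 708 × 260 = 184,080.
Production build-up factor (1 − d/p) = 1 − 708/1,880 = 0.6234.
Q* = √(2DS / (H(1 − d/p))) = √(2 × 184,080 × 746 / (5.99 × 0.6234)).
= √(274,647,360 / 3.7342) ≈ 8576.092.
Maximum inventory = Q*(1 − d/p) = 8576.092 × 0.6234 ≈ 5346.372.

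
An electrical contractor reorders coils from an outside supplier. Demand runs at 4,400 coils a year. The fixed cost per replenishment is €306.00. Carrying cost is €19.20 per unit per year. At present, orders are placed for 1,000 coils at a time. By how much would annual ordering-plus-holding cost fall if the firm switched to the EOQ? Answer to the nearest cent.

EOQ = √(2DS/H) = √(2 × 4,400 × 306 / 19.2) ≈ 374.50.
Cost at Q* = (D/Q*)S + (Q*/2)H = √(2DSH) ≈ €7,190.39.
Cost at Q = 1,000: (4,400/1,000)×306 + (1,000/2)×19.2 = €1,346.40 + €9,600.00 = €10,946.40.
Excess = €10,946.40 − €7,190.39 = €3,756.01.

Extra cost ≈ €3,756.01 per year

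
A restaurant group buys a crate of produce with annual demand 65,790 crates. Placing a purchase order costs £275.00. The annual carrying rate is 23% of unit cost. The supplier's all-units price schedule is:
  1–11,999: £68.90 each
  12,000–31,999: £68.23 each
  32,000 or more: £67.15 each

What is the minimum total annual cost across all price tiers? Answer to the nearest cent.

TC* ≈ £4,556,877.10

Holding cost per unit per year at price C is H = 0.23·C.
Candidates are each tier's EOQ (if it falls in that tier) and each price-break quantity.
EOQ at £68.90 = 1511.1 (feasible in tier 1): TC = 65,790×£68.90 + (65,790/1511.1)×275 + (1511.1/2)×0.23×£68.90 = £4,556,877.10.
EOQ at £68.23 = 1518.5 < 12000, so use break Q=12000: TC = 65,790×£68.23 + (65,790/12000.0)×275 + (12000.0/2)×0.23×£68.23 = £4,584,516.79.
EOQ at £67.15 = 1530.6 < 32000, so use break Q=32000: TC = 65,790×£67.15 + (65,790/32000.0)×275 + (32000.0/2)×0.23×£67.15 = £4,665,475.88.
Lowest total cost among the candidates is at Q = 1511.1.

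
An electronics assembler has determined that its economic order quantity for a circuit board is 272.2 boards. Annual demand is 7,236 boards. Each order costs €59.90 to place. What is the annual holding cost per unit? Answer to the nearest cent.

H ≈ €11.70

Squaring Q* = √(2DS/H) gives Q*² = 2DS/H.
From Q* = √(2DS/H): H = 2DS / Q*² = 2 × 7,236 × 59.9 / 272.2² = 11.6998.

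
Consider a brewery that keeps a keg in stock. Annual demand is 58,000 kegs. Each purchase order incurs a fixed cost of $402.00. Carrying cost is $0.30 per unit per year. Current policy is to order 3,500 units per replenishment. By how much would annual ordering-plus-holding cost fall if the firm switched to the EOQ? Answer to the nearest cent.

Extra cost ≈ $3,446.45 per year

EOQ = √(2DS/H) = √(2 × 58,000 × 402 / 0.3) ≈ 12467.56.
Cost at Q* = (D/Q*)S + (Q*/2)H = √(2DSH) ≈ $3,740.27.
Cost at Q = 3,500: (58,000/3,500)×402 + (3,500/2)×0.3 = $6,661.71 + $525.00 = $7,186.71.
Excess = $7,186.71 − $3,740.27 = $3,446.45.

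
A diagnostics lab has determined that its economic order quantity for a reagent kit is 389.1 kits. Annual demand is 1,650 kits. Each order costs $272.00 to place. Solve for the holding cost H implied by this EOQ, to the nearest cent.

H ≈ $5.93

Invert the EOQ relation Q*² = 2DS/H.
From Q* = √(2DS/H): H = 2DS / Q*² = 2 × 1,650 × 272 / 389.1² = 5.9287.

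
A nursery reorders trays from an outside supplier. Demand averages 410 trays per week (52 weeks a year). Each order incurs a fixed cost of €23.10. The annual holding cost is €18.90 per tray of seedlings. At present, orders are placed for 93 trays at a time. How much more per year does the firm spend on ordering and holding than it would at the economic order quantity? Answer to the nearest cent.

Extra cost ≈ €1,859.81 per year

Annual demand D = 410 × 52 = 21,320.
EOQ = √(2DS/H) = √(2 × 21,320 × 23.1 / 18.9) ≈ 228.29.
Cost at Q* = (D/Q*)S + (Q*/2)H = √(2DSH) ≈ €4,314.65.
Cost at Q = 93: (21,320/93)×23.1 + (93/2)×18.9 = €5,295.61 + €878.85 = €6,174.46.
Excess = €6,174.46 − €4,314.65 = €1,859.81.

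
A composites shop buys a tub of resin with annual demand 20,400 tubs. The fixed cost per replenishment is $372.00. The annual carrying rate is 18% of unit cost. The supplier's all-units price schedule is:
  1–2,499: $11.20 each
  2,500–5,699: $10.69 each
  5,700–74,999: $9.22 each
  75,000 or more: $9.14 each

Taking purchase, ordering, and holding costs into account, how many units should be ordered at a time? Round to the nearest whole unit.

Holding cost per unit per year at price C is H = 0.18·C.
For each price level, check whether its EOQ is feasible; otherwise the best quantity at that price is the breakpoint.
Tier 1 ($11.20): EOQ = 2743.8 exceeds tier's upper bound 2499, so this tier is dominated.
EOQ at $10.69 = 2808.5 (feasible in tier 2): TC = 20,400×$10.69 + (20,400/2808.5)×372 + (2808.5/2)×0.18×$10.69 = $223,480.14.
EOQ at $9.22 = 3024.1 < 5700, so use break Q=5700: TC = 20,400×$9.22 + (20,400/5700.0)×372 + (5700.0/2)×0.18×$9.22 = $194,149.23.
EOQ at $9.14 = 3037.3 < 75000, so use break Q=75000: TC = 20,400×$9.14 + (20,400/75000.0)×372 + (75000.0/2)×0.18×$9.14 = $248,252.18.
Lowest total cost is $194,149.23 at Q = 5700.0.

Q* ≈ 5,700 tubs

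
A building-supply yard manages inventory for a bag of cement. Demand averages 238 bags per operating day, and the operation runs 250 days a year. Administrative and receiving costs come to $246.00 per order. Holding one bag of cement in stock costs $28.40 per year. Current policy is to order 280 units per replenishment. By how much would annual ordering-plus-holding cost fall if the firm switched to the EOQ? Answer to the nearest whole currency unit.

Annual demand D = 238 × 250 = 59,500.
EOQ = √(2DS/H) = √(2 × 59,500 × 246 / 28.4) ≈ 1015.27.
Cost at Q* = (D/Q*)S + (Q*/2)H = √(2DSH) ≈ $28,833.69.
Cost at Q = 280: (59,500/280)×246 + (280/2)×28.4 = $52,275.00 + $3,976.00 = $56,251.00.
Excess = $56,251.00 − $28,833.69 = $27,417.31.

Extra cost ≈ $27,417 per year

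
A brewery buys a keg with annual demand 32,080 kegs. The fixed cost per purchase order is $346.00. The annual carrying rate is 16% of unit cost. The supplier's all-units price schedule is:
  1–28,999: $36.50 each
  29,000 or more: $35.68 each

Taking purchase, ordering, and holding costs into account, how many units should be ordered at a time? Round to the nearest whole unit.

Holding cost per unit per year at price C is H = 0.16·C.
Evaluate total cost at each tier's feasible EOQ or, if the EOQ is below the tier, at the tier's minimum quantity.
EOQ at $36.50 = 1949.7 (feasible in tier 1): TC = 32,080×$36.50 + (32,080/1949.7)×346 + (1949.7/2)×0.16×$36.50 = $1,182,306.14.
EOQ at $35.68 = 1972.0 < 29000, so use break Q=29000: TC = 32,080×$35.68 + (32,080/29000.0)×346 + (29000.0/2)×0.16×$35.68 = $1,227,774.75.
Lowest total cost is $1,182,306.14 at Q = 1949.7.

Q* ≈ 1,950 kegs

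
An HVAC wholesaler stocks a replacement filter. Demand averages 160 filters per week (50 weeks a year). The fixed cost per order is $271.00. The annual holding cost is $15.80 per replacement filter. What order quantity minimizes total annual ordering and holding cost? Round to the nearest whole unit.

Annual demand D = 160 × 50 = 8,000.
EOQ = √(2DS / H) = √(2 × 8,000 × 271 / 15.8).
= √(4,336,000 / 15.8) = √274,430.3797 ≈ 523.861.

Q* ≈ 524 filters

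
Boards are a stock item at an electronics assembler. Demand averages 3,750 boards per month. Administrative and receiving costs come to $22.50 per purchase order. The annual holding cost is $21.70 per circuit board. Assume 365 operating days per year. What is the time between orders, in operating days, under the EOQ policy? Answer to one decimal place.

T ≈ 2.5 days

Annual demand D = 3,750 × 12 = 45,000.
Q* = √(2DS/H) = √(2 × 45,000 × 22.5 / 21.7) ≈ 305.48.
Cycle time = Q*/D × 365 = 305.48 / 45,000 × 365 ≈ 2.478 days.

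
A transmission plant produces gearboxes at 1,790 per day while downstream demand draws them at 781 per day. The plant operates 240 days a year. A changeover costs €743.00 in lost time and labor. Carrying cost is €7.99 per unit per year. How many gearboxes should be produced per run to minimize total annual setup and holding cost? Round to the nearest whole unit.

Q* ≈ 7,864 gearboxes

Annual demand D = 781 × 240 = 187,440.
Production build-up factor (1 − d/p) = 1 − 781/1,790 = 0.5637.
Q* = √(2DS / (H(1 − d/p))) = √(2 × 187,440 × 743 / (7.99 × 0.5637)).
= √(278,535,840 / 4.5039) ≈ 7864.083.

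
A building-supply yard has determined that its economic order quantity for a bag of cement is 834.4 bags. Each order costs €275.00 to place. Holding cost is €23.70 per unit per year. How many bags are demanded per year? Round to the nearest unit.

Invert the EOQ relation Q*² = 2DS/H.
From Q* = √(2DS/H): D = Q*²H / (2S) = 834.4² × 23.7 / (2 × 275) = 30000.898.

D ≈ 30,001 bags per year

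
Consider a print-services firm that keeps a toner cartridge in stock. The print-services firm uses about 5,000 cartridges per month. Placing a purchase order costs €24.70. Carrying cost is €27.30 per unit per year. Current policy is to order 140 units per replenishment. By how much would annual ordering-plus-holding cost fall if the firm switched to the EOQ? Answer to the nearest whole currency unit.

Extra cost ≈ €3,501 per year

Annual demand D = 5,000 × 12 = 60,000.
EOQ = √(2DS/H) = √(2 × 60,000 × 24.7 / 27.3) ≈ 329.50.
Cost at Q* = (D/Q*)S + (Q*/2)H = √(2DSH) ≈ €8,995.40.
Cost at Q = 140: (60,000/140)×24.7 + (140/2)×27.3 = €10,585.71 + €1,911.00 = €12,496.71.
Excess = €12,496.71 − €8,995.40 = €3,501.32.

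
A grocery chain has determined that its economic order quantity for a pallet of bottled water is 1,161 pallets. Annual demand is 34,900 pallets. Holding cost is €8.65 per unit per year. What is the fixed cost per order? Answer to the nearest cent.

Invert the EOQ relation Q*² = 2DS/H.
From Q* = √(2DS/H): S = Q*²H / (2D) = 1,161² × 8.65 / (2 × 34,900) = 167.0418.

S ≈ €167.04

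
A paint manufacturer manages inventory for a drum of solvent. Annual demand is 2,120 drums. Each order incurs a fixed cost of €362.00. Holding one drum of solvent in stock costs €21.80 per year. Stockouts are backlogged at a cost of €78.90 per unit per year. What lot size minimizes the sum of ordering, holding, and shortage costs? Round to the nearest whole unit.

Q* ≈ 300 drums

With planned backorders, Q* = √(2DS/H) · √((H+B)/B).
√(2DS/H) = √(2 × 2,120 × 362 / 21.8) = 265.344.
√((H+B)/B) = √((21.8+78.9)/78.9) = 1.1297.
Q* ≈ 299.768.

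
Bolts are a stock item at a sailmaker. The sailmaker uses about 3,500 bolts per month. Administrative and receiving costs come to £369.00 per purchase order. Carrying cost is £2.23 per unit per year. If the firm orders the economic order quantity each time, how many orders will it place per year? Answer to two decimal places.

Annual demand D = 3,500 × 12 = 42,000.
The optimal lot size = √(2DS/H) = √(2 × 42,000 × 369 / 2.23) ≈ 3728.21.
Orders per year = D / Q* = 42,000 / 3728.21 ≈ 11.265.

N ≈ 11.27 orders per year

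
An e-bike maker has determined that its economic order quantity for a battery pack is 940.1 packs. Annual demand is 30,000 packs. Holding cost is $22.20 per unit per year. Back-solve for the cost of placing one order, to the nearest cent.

The basic EOQ model gives Q* = √(2DS/H); rearrange for the unknown.
From Q* = √(2DS/H): S = Q*²H / (2D) = 940.1² × 22.2 / (2 × 30,000) = 327.0016.

S ≈ $327.00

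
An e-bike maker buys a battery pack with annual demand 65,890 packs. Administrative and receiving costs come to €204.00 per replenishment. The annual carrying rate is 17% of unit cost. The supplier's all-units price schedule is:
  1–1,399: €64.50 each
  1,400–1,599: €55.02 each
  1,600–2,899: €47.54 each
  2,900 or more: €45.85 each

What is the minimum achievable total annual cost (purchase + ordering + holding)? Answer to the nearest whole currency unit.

Holding cost per unit per year at price C is H = 0.17·C.
Evaluate total cost at each tier's feasible EOQ or, if the EOQ is below the tier, at the tier's minimum quantity.
Tier 1 (€64.50): EOQ = 1565.8 exceeds tier's upper bound 1399, so this tier is dominated.
Tier 2 (€55.02): EOQ = 1695.3 exceeds tier's upper bound 1599, so this tier is dominated.
EOQ at €47.54 = 1823.8 (feasible in tier 3): TC = 65,890×€47.54 + (65,890/1823.8)×204 + (1823.8/2)×0.17×€47.54 = €3,147,150.48.
EOQ at €45.85 = 1857.1 < 2900, so use break Q=2900: TC = 65,890×€45.85 + (65,890/2900.0)×204 + (2900.0/2)×0.17×€45.85 = €3,036,993.55.
Lowest total cost among the candidates is at Q = 2900.0.

TC* ≈ €3,036,994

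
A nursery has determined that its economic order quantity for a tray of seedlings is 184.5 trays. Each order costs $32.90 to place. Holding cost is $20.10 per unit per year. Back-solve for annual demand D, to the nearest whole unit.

The basic EOQ model gives Q* = √(2DS/H); rearrange for the unknown.
From Q* = √(2DS/H): D = Q*²H / (2S) = 184.5² × 20.1 / (2 × 32.9) = 10398.313.

D ≈ 10,398 trays per year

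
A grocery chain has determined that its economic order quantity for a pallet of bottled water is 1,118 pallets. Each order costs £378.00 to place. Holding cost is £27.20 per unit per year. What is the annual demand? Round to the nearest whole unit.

Squaring Q* = √(2DS/H) gives Q*² = 2DS/H.
From Q* = √(2DS/H): D = Q*²H / (2S) = 1,118² × 27.2 / (2 × 378) = 44970.811.

D ≈ 44,971 pallets per year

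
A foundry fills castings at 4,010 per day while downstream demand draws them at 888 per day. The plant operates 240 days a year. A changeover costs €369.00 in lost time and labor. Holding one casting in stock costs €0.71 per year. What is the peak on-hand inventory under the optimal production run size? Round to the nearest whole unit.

Annual demand D = 888 × 240 = 213,120.
Production build-up factor (1 − d/p) = 1 − 888/4,010 = 0.7786.
Q* = √(2DS / (H(1 − d/p))) = √(2 × 213,120 × 369 / (0.71 × 0.7786)).
= √(157,282,560 / 0.5528) ≈ 16868.126.
Maximum inventory = Q*(1 − d/p) = 16868.126 × 0.7786 ≈ 13132.741.

I_max ≈ 13,133 castings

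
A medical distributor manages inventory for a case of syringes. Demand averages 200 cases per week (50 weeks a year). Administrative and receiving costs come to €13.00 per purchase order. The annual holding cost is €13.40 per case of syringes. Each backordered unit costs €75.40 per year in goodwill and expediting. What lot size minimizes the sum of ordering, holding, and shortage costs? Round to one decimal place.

Q* ≈ 151.2 cases

Annual demand D = 200 × 50 = 10,000.
With planned backorders, Q* = √(2DS/H) · √((H+B)/B).
√(2DS/H) = √(2 × 10,000 × 13 / 13.4) = 139.295.
√((H+B)/B) = √((13.4+75.4)/75.4) = 1.0852.
Q* ≈ 151.166.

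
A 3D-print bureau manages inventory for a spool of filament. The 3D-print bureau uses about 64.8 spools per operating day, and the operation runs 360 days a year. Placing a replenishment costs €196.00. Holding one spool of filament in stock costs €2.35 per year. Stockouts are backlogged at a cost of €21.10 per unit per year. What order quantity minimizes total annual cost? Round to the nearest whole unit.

Annual demand D = 64.8 × 360 = 23,328.
With planned backorders, Q* = √(2DS/H) · √((H+B)/B).
√(2DS/H) = √(2 × 23,328 × 196 / 2.35) = 1972.640.
√((H+B)/B) = √((2.35+21.1)/21.1) = 1.0542.
Q* ≈ 2079.592.

Q* ≈ 2,080 spools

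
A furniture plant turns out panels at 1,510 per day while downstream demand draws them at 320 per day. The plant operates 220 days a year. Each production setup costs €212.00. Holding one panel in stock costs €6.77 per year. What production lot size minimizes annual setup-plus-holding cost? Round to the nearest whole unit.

Q* ≈ 2,365 panels

Annual demand D = 320 × 220 = 70,400.
Production build-up factor (1 − d/p) = 1 − 320/1,510 = 0.7881.
Q* = √(2DS / (H(1 − d/p))) = √(2 × 70,400 × 212 / (6.77 × 0.7881)).
= √(29,849,600 / 5.3353) ≈ 2365.320.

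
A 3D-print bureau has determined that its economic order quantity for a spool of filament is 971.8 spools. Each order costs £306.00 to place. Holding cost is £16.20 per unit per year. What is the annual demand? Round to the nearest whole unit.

D ≈ 24,999 spools per year

Invert the EOQ relation Q*² = 2DS/H.
From Q* = √(2DS/H): D = Q*²H / (2S) = 971.8² × 16.2 / (2 × 306) = 24998.698.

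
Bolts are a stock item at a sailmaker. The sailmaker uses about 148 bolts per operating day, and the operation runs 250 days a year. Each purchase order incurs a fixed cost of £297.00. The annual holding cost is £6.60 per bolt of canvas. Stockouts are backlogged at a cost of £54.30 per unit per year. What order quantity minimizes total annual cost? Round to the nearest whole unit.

Q* ≈ 1,933 bolts

Annual demand D = 148 × 250 = 37,000.
With planned backorders, Q* = √(2DS/H) · √((H+B)/B).
√(2DS/H) = √(2 × 37,000 × 297 / 6.6) = 1824.829.
√((H+B)/B) = √((6.6+54.3)/54.3) = 1.0590.
Q* ≈ 1932.550.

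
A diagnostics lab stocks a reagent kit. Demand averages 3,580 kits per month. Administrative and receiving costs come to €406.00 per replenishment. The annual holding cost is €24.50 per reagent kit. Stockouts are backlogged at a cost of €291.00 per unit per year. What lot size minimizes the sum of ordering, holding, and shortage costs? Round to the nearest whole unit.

Annual demand D = 3,580 × 12 = 42,960.
With planned backorders, Q* = √(2DS/H) · √((H+B)/B).
√(2DS/H) = √(2 × 42,960 × 406 / 24.5) = 1193.238.
√((H+B)/B) = √((24.5+291)/291) = 1.0412.
Q* ≈ 1242.454.

Q* ≈ 1,242 kits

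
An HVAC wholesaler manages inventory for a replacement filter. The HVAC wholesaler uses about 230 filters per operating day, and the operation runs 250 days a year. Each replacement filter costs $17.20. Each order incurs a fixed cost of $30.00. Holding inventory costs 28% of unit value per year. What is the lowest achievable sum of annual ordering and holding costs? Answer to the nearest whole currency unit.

Annual demand D = 230 × 250 = 57,500.
Holding cost H = 0.28 × $17.20 = $4.8160 per unit per year.
EOQ = √(2DS/H) = √(2 × 57,500 × 30 / 4.816) ≈ 846.38.
At the optimum the two cost components are equal, so total cost = 2·(Q*/2)H = Q*·H.
Minimum total = √(2DSH) = √(2 × 57,500 × 30 × 4.816) ≈ 4076.175.

TC* ≈ $4,076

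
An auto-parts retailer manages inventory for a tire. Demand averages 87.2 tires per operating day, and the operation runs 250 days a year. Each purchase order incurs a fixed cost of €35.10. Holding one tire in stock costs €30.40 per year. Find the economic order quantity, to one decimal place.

Annual demand D = 87.2 × 250 = 21,800.
EOQ = √(2DS / H) = √(2 × 21,800 × 35.1 / 30.4).
= √(1,530,360 / 30.4) = √50,340.7895 ≈ 224.368.

Q* ≈ 224.4 tires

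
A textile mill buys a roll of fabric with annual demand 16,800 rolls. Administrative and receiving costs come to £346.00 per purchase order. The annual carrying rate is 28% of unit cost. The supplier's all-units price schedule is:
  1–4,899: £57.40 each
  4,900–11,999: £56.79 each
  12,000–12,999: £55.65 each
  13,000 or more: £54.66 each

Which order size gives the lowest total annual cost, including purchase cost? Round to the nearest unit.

Holding cost per unit per year at price C is H = 0.28·C.
Candidates are each tier's EOQ (if it falls in that tier) and each price-break quantity.
EOQ at £57.40 = 850.5 (feasible in tier 1): TC = 16,800×£57.40 + (16,800/850.5)×346 + (850.5/2)×0.28×£57.40 = £977,989.19.
EOQ at £56.79 = 855.1 < 4900, so use break Q=4900: TC = 16,800×£56.79 + (16,800/4900.0)×346 + (4900.0/2)×0.28×£56.79 = £994,216.23.
EOQ at £55.65 = 863.8 < 12000, so use break Q=12000: TC = 16,800×£55.65 + (16,800/12000.0)×346 + (12000.0/2)×0.28×£55.65 = £1,028,896.40.
EOQ at £54.66 = 871.6 < 13000, so use break Q=13000: TC = 16,800×£54.66 + (16,800/13000.0)×346 + (13000.0/2)×0.28×£54.66 = £1,018,216.34.
Lowest total cost is £977,989.19 at Q = 850.5.

Q* ≈ 850 rolls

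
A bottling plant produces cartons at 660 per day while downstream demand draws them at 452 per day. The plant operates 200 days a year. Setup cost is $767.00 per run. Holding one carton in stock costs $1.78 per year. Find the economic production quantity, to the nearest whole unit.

Q* ≈ 15,723 cartons

Annual demand D = 452 × 200 = 90,400.
Production build-up factor (1 − d/p) = 1 − 452/660 = 0.3152.
Q* = √(2DS / (H(1 − d/p))) = √(2 × 90,400 × 767 / (1.78 × 0.3152)).
= √(138,673,600 / 0.561) ≈ 15722.702.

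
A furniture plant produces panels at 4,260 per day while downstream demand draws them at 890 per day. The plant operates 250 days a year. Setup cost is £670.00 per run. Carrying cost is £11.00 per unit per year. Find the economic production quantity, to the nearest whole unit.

Annual demand D = 890 × 250 = 222,500.
Production build-up factor (1 − d/p) = 1 − 890/4,260 = 0.7911.
Q* = √(2DS / (H(1 − d/p))) = √(2 × 222,500 × 670 / (11 × 0.7911)).
= √(298,150,000 / 8.7019) ≈ 5853.437.

Q* ≈ 5,853 panels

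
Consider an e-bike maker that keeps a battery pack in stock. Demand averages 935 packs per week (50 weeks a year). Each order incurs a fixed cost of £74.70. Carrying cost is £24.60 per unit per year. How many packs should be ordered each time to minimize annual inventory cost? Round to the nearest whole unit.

Q* ≈ 533 packs

Annual demand D = 935 × 50 = 46,750.
EOQ = √(2DS / H) = √(2 × 46,750 × 74.7 / 24.6).
= √(6,984,450 / 24.6) = √283,920.7317 ≈ 532.842.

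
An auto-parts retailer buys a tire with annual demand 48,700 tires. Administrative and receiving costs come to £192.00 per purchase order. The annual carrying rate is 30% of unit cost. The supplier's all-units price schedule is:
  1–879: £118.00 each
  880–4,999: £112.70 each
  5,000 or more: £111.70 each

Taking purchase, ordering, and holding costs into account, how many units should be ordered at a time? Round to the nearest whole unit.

Holding cost per unit per year at price C is H = 0.30·C.
For each price level, check whether its EOQ is feasible; otherwise the best quantity at that price is the breakpoint.
EOQ at £118.00 = 726.8 (feasible in tier 1): TC = 48,700×£118.00 + (48,700/726.8)×192 + (726.8/2)×0.30×£118.00 = £5,772,329.52.
EOQ at £112.70 = 743.7 < 880, so use break Q=880: TC = 48,700×£112.70 + (48,700/880.0)×192 + (880.0/2)×0.30×£112.70 = £5,513,991.85.
EOQ at £111.70 = 747.0 < 5000, so use break Q=5000: TC = 48,700×£111.70 + (48,700/5000.0)×192 + (5000.0/2)×0.30×£111.70 = £5,525,435.08.
Lowest total cost is £5,513,991.85 at Q = 880.0.

Q* ≈ 880 tires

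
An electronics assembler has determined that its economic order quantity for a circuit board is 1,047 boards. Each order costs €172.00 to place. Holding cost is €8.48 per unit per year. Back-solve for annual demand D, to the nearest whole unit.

The basic EOQ model gives Q* = √(2DS/H); rearrange for the unknown.
From Q* = √(2DS/H): D = Q*²H / (2S) = 1,047² × 8.48 / (2 × 172) = 27022.827.

D ≈ 27,023 boards per year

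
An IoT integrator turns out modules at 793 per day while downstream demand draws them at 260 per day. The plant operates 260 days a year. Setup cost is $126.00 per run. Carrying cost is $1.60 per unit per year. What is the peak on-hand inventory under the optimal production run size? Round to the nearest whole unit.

I_max ≈ 2,675 modules

Annual demand D = 260 × 260 = 67,600.
Production build-up factor (1 − d/p) = 1 − 260/793 = 0.6721.
Q* = √(2DS / (H(1 − d/p))) = √(2 × 67,600 × 126 / (1.6 × 0.6721)).
= √(17,035,200 / 1.0754) ≈ 3980.032.
Maximum inventory = Q*(1 − d/p) = 3980.032 × 0.6721 ≈ 2675.104.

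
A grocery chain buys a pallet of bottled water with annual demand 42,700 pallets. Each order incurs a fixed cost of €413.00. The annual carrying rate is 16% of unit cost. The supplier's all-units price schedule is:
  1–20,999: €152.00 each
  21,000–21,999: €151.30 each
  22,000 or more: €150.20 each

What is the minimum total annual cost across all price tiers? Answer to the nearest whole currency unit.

Holding cost per unit per year at price C is H = 0.16·C.
Evaluate total cost at each tier's feasible EOQ or, if the EOQ is below the tier, at the tier's minimum quantity.
EOQ at €152.00 = 1204.3 (feasible in tier 1): TC = 42,700×€152.00 + (42,700/1204.3)×413 + (1204.3/2)×0.16×€152.00 = €6,519,687.73.
EOQ at €151.30 = 1207.0 < 21000, so use break Q=21000: TC = 42,700×€151.30 + (42,700/21000.0)×413 + (21000.0/2)×0.16×€151.30 = €6,715,533.77.
EOQ at €150.20 = 1211.5 < 22000, so use break Q=22000: TC = 42,700×€150.20 + (42,700/22000.0)×413 + (22000.0/2)×0.16×€150.20 = €6,678,693.60.
Lowest total cost among the candidates is at Q = 1204.3.

TC* ≈ €6,519,688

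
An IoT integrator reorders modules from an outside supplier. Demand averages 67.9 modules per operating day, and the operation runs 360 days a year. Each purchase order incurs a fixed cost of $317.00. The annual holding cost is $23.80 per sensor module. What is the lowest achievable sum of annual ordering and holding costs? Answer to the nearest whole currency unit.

Annual demand D = 67.9 × 360 = 24,444.
Q* = √(2DS/H) = √(2 × 24,444 × 317 / 23.8) ≈ 806.94.
At Q*, ordering cost (D/Q*)S equals holding cost (Q*/2)H, each = √(DSH/2).
Minimum total = √(2DSH) = √(2 × 24,444 × 317 × 23.8) ≈ 19205.218.

TC* ≈ $19,205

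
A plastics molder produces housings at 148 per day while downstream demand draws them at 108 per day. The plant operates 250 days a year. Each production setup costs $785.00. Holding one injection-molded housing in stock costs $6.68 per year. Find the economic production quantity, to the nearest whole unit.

Annual demand D = 108 × 250 = 27,000.
Production build-up factor (1 − d/p) = 1 − 108/148 = 0.2703.
Q* = √(2DS / (H(1 − d/p))) = √(2 × 27,000 × 785 / (6.68 × 0.2703)).
= √(42,390,000 / 1.8054) ≈ 4845.564.

Q* ≈ 4,846 housings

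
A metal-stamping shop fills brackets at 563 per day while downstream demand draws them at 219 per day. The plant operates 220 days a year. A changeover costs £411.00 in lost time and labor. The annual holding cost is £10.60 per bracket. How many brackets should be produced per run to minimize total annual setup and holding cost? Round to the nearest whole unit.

Q* ≈ 2,473 brackets

Annual demand D = 219 × 220 = 48,180.
Production build-up factor (1 − d/p) = 1 − 219/563 = 0.6110.
Q* = √(2DS / (H(1 − d/p))) = √(2 × 48,180 × 411 / (10.6 × 0.6110)).
= √(39,603,960 / 6.4767) ≈ 2472.813.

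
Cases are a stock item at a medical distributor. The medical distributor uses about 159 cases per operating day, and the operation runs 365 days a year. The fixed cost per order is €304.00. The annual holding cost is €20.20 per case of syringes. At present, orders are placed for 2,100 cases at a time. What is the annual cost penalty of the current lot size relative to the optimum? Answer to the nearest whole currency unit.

Annual demand D = 159 × 365 = 58,035.
EOQ = √(2DS/H) = √(2 × 58,035 × 304 / 20.2) ≈ 1321.66.
Cost at Q* = (D/Q*)S + (Q*/2)H = √(2DSH) ≈ €26,697.62.
Cost at Q = 2,100: (58,035/2,100)×304 + (2,100/2)×20.2 = €8,401.26 + €21,210.00 = €29,611.26.
Excess = €29,611.26 − €26,697.62 = €2,913.64.

Extra cost ≈ €2,914 per year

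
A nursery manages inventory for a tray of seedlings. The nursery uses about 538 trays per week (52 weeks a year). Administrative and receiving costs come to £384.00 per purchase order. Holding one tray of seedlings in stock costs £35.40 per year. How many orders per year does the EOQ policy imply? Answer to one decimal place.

Annual demand D = 538 × 52 = 27,976.
Q* = √(2DS/H) = √(2 × 27,976 × 384 / 35.4) ≈ 779.06.
Orders per year = D / Q* = 27,976 / 779.06 ≈ 35.910.

N ≈ 35.9 orders per year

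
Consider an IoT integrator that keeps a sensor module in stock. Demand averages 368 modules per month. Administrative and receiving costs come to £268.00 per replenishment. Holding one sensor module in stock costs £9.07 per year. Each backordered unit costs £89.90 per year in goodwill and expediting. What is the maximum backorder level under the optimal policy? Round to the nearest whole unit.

S* ≈ 49 modules

Annual demand D = 368 × 12 = 4,416.
With planned backorders, Q* = √(2DS/H) · √((H+B)/B).
√(2DS/H) = √(2 × 4,416 × 268 / 9.07) = 510.850.
√((H+B)/B) = √((9.07+89.9)/89.9) = 1.0492.
Q* ≈ 536.001.
S* = Q* · H/(H+B) = 536.001 × 9.07/98.97 ≈ 49.121.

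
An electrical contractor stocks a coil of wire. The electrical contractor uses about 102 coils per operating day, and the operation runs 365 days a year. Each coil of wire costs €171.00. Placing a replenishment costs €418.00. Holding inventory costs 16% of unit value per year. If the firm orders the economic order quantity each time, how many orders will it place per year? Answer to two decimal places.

Annual demand D = 102 × 365 = 37,230.
Holding cost H = 0.16 × €171.00 = €27.3600 per unit per year.
EOQ = √(2DS/H) = √(2 × 37,230 × 418 / 27.36) ≈ 1066.58.
Orders per year = D / Q* = 37,230 / 1066.58 ≈ 34.906.

N ≈ 34.91 orders per year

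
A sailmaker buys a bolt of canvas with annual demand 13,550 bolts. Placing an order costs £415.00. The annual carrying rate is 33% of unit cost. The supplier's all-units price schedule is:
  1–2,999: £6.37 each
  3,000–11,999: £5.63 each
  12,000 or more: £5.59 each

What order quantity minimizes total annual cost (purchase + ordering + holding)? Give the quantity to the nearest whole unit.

Q* ≈ 3,000 bolts

Holding cost per unit per year at price C is H = 0.33·C.
Candidates are each tier's EOQ (if it falls in that tier) and each price-break quantity.
EOQ at £6.37 = 2313.0 (feasible in tier 1): TC = 13,550×£6.37 + (13,550/2313.0)×415 + (2313.0/2)×0.33×£6.37 = £91,175.73.
EOQ at £5.63 = 2460.4 < 3000, so use break Q=3000: TC = 13,550×£5.63 + (13,550/3000.0)×415 + (3000.0/2)×0.33×£5.63 = £80,947.77.
EOQ at £5.59 = 2469.1 < 12000, so use break Q=12000: TC = 13,550×£5.59 + (13,550/12000.0)×415 + (12000.0/2)×0.33×£5.59 = £87,281.30.
Lowest total cost is £80,947.77 at Q = 3000.0.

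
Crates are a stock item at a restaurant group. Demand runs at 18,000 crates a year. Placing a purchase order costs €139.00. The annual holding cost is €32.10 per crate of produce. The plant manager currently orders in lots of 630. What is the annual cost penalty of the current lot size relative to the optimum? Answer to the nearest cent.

Extra cost ≈ €1,409.00 per year

EOQ = √(2DS/H) = √(2 × 18,000 × 139 / 32.1) ≈ 394.83.
Cost at Q* = (D/Q*)S + (Q*/2)H = √(2DSH) ≈ €12,673.93.
Cost at Q = 630: (18,000/630)×139 + (630/2)×32.1 = €3,971.43 + €10,111.50 = €14,082.93.
Excess = €14,082.93 − €12,673.93 = €1,409.00.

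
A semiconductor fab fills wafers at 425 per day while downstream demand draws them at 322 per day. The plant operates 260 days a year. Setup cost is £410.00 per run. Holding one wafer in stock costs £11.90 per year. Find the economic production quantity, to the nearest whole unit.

Q* ≈ 4,879 wafers

Annual demand D = 322 × 260 = 83,720.
Production build-up factor (1 − d/p) = 1 − 322/425 = 0.2424.
Q* = √(2DS / (H(1 − d/p))) = √(2 × 83,720 × 410 / (11.9 × 0.2424)).
= √(68,650,400 / 2.884) ≈ 4878.922.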